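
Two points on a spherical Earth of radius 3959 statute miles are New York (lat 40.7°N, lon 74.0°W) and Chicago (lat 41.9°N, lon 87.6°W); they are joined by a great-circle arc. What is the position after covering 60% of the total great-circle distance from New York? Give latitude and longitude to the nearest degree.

≈ lat 42°N, lon 82°W

Convert each endpoint to a unit vector on the sphere (x = cos φ cos λ, y = cos φ sin λ, z = sin φ).
The central angle between the endpoints is δ = arccos(p₁·p₂) ≈ 0.179 rad (10.3°).
Interpolate at f = 0.60 with slerp weights a = sin((1−f)δ)/sin δ ≈ 0.402, b = sin(fδ)/sin δ ≈ 0.602.
p = a·p₁ + b·p₂ ≈ (0.103, -0.741, 0.664); φ = arcsin(p_z) ≈ 41.61°, λ = atan2(p_y, p_x) ≈ -82.10°.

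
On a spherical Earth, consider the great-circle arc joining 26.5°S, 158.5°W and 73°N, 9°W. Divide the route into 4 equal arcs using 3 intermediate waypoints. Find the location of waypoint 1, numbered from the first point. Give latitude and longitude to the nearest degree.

From cos δ = sin φ₁ sin φ₂ + cos φ₁ cos φ₂ cos Δλ, the central angle is δ ≈ 2.281 rad (130.7°).
Interpolate at f = 1/4 with slerp weights a = sin((1−f)δ)/sin δ ≈ 1.306, b = sin(fδ)/sin δ ≈ 0.712.
p = a·p₁ + b·p₂ ≈ (-0.882, -0.461, 0.098); φ = arcsin(p_z) ≈ 5.64°, λ = atan2(p_y, p_x) ≈ -152.40°.

≈ 6°N, 152°W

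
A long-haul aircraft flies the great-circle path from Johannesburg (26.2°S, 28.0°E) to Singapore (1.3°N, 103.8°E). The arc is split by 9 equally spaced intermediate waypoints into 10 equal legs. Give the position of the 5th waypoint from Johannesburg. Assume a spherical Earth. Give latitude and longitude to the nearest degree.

The haversine formula gives a central angle δ ≈ 1.359 rad (77.9°) between the endpoints.
Interpolate at f = 5/10 with slerp weights a = sin((1−f)δ)/sin δ ≈ 0.643, b = sin(fδ)/sin δ ≈ 0.643.
p = a·p₁ + b·p₂ ≈ (0.356, 0.895, -0.269); φ = arcsin(p_z) ≈ -15.62°, λ = atan2(p_y, p_x) ≈ 68.31°.

≈ (16°S, 68°E)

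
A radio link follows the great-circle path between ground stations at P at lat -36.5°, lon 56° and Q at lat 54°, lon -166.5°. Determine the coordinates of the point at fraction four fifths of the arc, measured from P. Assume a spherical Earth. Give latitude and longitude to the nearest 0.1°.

From cos δ = sin φ₁ sin φ₂ + cos φ₁ cos φ₂ cos Δλ, the central angle is δ ≈ 2.549 rad (146.1°).
Interpolate at f = 4/5 with slerp weights a = sin((1−f)δ)/sin δ ≈ 0.874, b = sin(fδ)/sin δ ≈ 1.598.
p = a·p₁ + b·p₂ ≈ (-0.520, 0.363, 0.773); φ = arcsin(p_z) ≈ 50.61°, λ = atan2(p_y, p_x) ≈ 145.09°.

≈ lat 50.6°, lon 145.1°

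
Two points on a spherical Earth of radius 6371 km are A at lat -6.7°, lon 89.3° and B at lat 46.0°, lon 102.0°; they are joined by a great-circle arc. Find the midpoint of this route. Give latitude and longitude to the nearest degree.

≈ lat 20°, lon 95°

Write both endpoints as unit vectors p₁, p₂ with components (cos φ cos λ, cos φ sin λ, sin φ).
The central angle between the endpoints is δ = arccos(p₁·p₂) ≈ 0.941 rad (53.9°).
Interpolate at f = 1/2 with slerp weights a = sin((1−f)δ)/sin δ ≈ 0.561, b = sin(fδ)/sin δ ≈ 0.561.
p = a·p₁ + b·p₂ ≈ (-0.074, 0.938, 0.338); φ = arcsin(p_z) ≈ 19.76°, λ = atan2(p_y, p_x) ≈ 94.52°.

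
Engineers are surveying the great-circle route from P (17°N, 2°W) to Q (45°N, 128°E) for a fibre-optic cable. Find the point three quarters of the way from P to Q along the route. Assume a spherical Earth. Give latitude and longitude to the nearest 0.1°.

Convert each endpoint to a unit vector on the sphere (x = cos φ cos λ, y = cos φ sin λ, z = sin φ).
The central angle between the endpoints is δ = arccos(p₁·p₂) ≈ 1.801 rad (103.2°).
Interpolate at f = 3/4 with slerp weights a = sin((1−f)δ)/sin δ ≈ 0.447, b = sin(fδ)/sin δ ≈ 1.002.
p = a·p₁ + b·p₂ ≈ (-0.009, 0.544, 0.839); φ = arcsin(p_z) ≈ 57.07°, λ = atan2(p_y, p_x) ≈ 90.97°.

≈ (57.1°N, 91.0°E)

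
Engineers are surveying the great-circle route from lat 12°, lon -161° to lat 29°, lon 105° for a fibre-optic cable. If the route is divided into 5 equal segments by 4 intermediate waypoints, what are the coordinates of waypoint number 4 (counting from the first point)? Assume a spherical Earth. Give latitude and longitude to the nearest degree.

From cos δ = sin φ₁ sin φ₂ + cos φ₁ cos φ₂ cos Δλ, the central angle is δ ≈ 1.530 rad (87.6°).
Interpolate at f = 4/5 with slerp weights a = sin((1−f)δ)/sin δ ≈ 0.301, b = sin(fδ)/sin δ ≈ 0.941.
p = a·p₁ + b·p₂ ≈ (-0.492, 0.699, 0.519); φ = arcsin(p_z) ≈ 31.26°, λ = atan2(p_y, p_x) ≈ 125.13°.

≈ lat 31°, lon 125°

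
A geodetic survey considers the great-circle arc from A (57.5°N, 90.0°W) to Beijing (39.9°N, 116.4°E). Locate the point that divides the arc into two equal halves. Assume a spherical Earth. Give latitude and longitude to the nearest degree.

≈ (76°N, 156°E)

Write both endpoints as unit vectors p₁, p₂ with components (cos φ cos λ, cos φ sin λ, sin φ).
The central angle between the endpoints is δ = arccos(p₁·p₂) ≈ 1.398 rad (80.1°).
Interpolate at f = 1/2 with slerp weights a = sin((1−f)δ)/sin δ ≈ 0.653, b = sin(fδ)/sin δ ≈ 0.653.
p = a·p₁ + b·p₂ ≈ (-0.223, 0.098, 0.970); φ = arcsin(p_z) ≈ 75.91°, λ = atan2(p_y, p_x) ≈ 156.28°.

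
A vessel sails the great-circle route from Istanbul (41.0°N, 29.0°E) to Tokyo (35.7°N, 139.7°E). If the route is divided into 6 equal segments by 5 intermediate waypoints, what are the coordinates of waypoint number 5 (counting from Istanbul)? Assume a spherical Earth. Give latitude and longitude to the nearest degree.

From cos δ = sin φ₁ sin φ₂ + cos φ₁ cos φ₂ cos Δλ, the central angle is δ ≈ 1.404 rad (80.4°).
Interpolate at f = 5/6 with slerp weights a = sin((1−f)δ)/sin δ ≈ 0.235, b = sin(fδ)/sin δ ≈ 0.934.
p = a·p₁ + b·p₂ ≈ (-0.423, 0.576, 0.699); φ = arcsin(p_z) ≈ 44.35°, λ = atan2(p_y, p_x) ≈ 126.28°.

≈ 44°N, 126°E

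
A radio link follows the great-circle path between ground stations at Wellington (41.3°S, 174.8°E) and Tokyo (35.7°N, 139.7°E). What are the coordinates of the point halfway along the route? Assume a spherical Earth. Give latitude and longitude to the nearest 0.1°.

≈ 2.9°S, 156.5°E

Convert each endpoint to a unit vector on the sphere (x = cos φ cos λ, y = cos φ sin λ, z = sin φ).
The central angle between the endpoints is δ = arccos(p₁·p₂) ≈ 1.457 rad (83.5°).
Interpolate at f = 1/2 with slerp weights a = sin((1−f)δ)/sin δ ≈ 0.670, b = sin(fδ)/sin δ ≈ 0.670.
p = a·p₁ + b·p₂ ≈ (-0.916, 0.398, -0.051); φ = arcsin(p_z) ≈ -2.94°, λ = atan2(p_y, p_x) ≈ 156.55°.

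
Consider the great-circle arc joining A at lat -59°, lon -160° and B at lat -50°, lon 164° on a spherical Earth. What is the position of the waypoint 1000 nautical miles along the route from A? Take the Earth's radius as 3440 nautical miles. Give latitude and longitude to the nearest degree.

≈ lat -53°, lon 172°

Convert each endpoint to a unit vector on the sphere (x = cos φ cos λ, y = cos φ sin λ, z = sin φ).
The central angle between the endpoints is δ = arccos(p₁·p₂) ≈ 0.391 rad (22.4°). The total great-circle distance is δ·R ≈ 0.391 × 3440 ≈ 1346 nmi, so the target fraction is f = 1000/1346 ≈ 0.743.
Interpolate at f ≈ 0.743 with slerp weights a = sin((1−f)δ)/sin δ ≈ 0.263, b = sin(fδ)/sin δ ≈ 0.752.
p = a·p₁ + b·p₂ ≈ (-0.592, 0.087, -0.801); φ = arcsin(p_z) ≈ -53.26°, λ = atan2(p_y, p_x) ≈ 171.65°.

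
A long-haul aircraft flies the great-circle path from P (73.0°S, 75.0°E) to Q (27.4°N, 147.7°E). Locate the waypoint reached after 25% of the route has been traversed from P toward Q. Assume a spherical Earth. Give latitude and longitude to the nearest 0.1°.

The haversine formula gives a central angle δ ≈ 1.942 rad (111.3°) between the endpoints.
Interpolate at f = 0.25 with slerp weights a = sin((1−f)δ)/sin δ ≈ 1.066, b = sin(fδ)/sin δ ≈ 0.501.
p = a·p₁ + b·p₂ ≈ (-0.295, 0.539, -0.789); φ = arcsin(p_z) ≈ -52.10°, λ = atan2(p_y, p_x) ≈ 118.72°.

≈ (52.1°S, 118.7°E)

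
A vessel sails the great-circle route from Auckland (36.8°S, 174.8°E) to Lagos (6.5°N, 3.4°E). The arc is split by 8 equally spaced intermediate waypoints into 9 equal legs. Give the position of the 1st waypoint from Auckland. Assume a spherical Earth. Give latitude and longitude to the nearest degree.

≈ 52°S, 167°E

Write both endpoints as unit vectors p₁, p₂ with components (cos φ cos λ, cos φ sin λ, sin φ).
The central angle between the endpoints is δ = arccos(p₁·p₂) ≈ 2.595 rad (148.7°).
Interpolate at f = 1/9 with slerp weights a = sin((1−f)δ)/sin δ ≈ 1.426, b = sin(fδ)/sin δ ≈ 0.547.
p = a·p₁ + b·p₂ ≈ (-0.595, 0.136, -0.792); φ = arcsin(p_z) ≈ -52.42°, λ = atan2(p_y, p_x) ≈ 167.14°.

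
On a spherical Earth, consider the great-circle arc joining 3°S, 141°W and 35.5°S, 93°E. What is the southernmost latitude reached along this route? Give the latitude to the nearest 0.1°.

The great circle lies in the plane with unit normal n̂ = (p₁ × p₂)/|p₁ × p₂|.
Here n̂_z ≈ -0.735; the vertex latitude is φ_max = arccos|n̂_z| ≈ 42.7°.
Check via Clairaut: cos φ_max = |cos φ₁| · sin C = cos(3.0°)·sin(132.6°) ≈ 0.735, again giving ≈ 42.7°.

≈ 42.7°S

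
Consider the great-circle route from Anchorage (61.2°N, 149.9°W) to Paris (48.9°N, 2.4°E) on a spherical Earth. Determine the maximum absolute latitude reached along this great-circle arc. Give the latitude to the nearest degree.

≈ 81°N

The great circle lies in the plane with unit normal n̂ = (p₁ × p₂)/|p₁ × p₂|.
Here n̂_z ≈ +0.159; the vertex latitude is φ_max = arccos|n̂_z| ≈ 80.8°.
Check via Clairaut: cos φ_max = |cos φ₁| · sin C = cos(61.2°)·sin(19.3°) ≈ 0.159, again giving ≈ 80.8°.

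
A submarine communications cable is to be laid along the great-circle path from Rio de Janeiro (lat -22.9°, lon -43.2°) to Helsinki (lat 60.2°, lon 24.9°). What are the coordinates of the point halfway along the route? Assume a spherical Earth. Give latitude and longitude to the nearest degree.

Write both endpoints as unit vectors p₁, p₂ with components (cos φ cos λ, cos φ sin λ, sin φ).
The central angle between the endpoints is δ = arccos(p₁·p₂) ≈ 1.738 rad (99.6°).
Interpolate at f = 1/2 with slerp weights a = sin((1−f)δ)/sin δ ≈ 0.775, b = sin(fδ)/sin δ ≈ 0.775.
p = a·p₁ + b·p₂ ≈ (0.869, -0.326, 0.371); φ = arcsin(p_z) ≈ 21.77°, λ = atan2(p_y, p_x) ≈ -20.58°.

≈ lat 22°, lon -21°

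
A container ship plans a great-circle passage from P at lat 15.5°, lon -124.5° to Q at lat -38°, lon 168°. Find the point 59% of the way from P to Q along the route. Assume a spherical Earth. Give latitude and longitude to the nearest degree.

Convert each endpoint to a unit vector on the sphere (x = cos φ cos λ, y = cos φ sin λ, z = sin φ).
The central angle between the endpoints is δ = arccos(p₁·p₂) ≈ 1.444 rad (82.8°).
Interpolate at f = 0.59 with slerp weights a = sin((1−f)δ)/sin δ ≈ 0.563, b = sin(fδ)/sin δ ≈ 0.759.
p = a·p₁ + b·p₂ ≈ (-0.892, -0.323, -0.317); φ = arcsin(p_z) ≈ -18.47°, λ = atan2(p_y, p_x) ≈ -160.12°.

≈ lat -18°, lon -160°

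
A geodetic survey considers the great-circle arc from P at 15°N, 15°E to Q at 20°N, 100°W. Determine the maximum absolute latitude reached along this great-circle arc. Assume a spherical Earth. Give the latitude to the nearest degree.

≈ 31°N

The great circle lies in the plane with unit normal n̂ = (p₁ × p₂)/|p₁ × p₂|.
Here n̂_z ≈ -0.861; the vertex latitude is φ_max = arccos|n̂_z| ≈ 30.6°.
Check via Clairaut: cos φ_max = |cos φ₁| · sin C = cos(15.0°)·sin(63.0°) ≈ 0.861, again giving ≈ 30.6°.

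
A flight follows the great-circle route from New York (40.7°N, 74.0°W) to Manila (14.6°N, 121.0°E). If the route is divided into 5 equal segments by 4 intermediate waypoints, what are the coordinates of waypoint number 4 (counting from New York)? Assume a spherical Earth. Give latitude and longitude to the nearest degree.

From cos δ = sin φ₁ sin φ₂ + cos φ₁ cos φ₂ cos Δλ, the central angle is δ ≈ 2.146 rad (123.0°).
Interpolate at f = 4/5 with slerp weights a = sin((1−f)δ)/sin δ ≈ 0.496, b = sin(fδ)/sin δ ≈ 1.179.
p = a·p₁ + b·p₂ ≈ (-0.484, 0.617, 0.621); φ = arcsin(p_z) ≈ 38.37°, λ = atan2(p_y, p_x) ≈ 128.13°.

≈ (38°N, 128°E)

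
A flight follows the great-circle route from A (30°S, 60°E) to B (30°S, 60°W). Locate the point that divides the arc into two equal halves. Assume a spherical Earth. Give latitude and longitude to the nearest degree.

≈ (49°S, 0°E)

From cos δ = sin φ₁ sin φ₂ + cos φ₁ cos φ₂ cos Δλ, the central angle is δ ≈ 1.696 rad (97.2°).
Interpolate at f = 1/2 with slerp weights a = sin((1−f)δ)/sin δ ≈ 0.756, b = sin(fδ)/sin δ ≈ 0.756.
p = a·p₁ + b·p₂ ≈ (0.655, 0.000, -0.756); φ = arcsin(p_z) ≈ -49.11°, λ = atan2(p_y, p_x) ≈ 0.00°.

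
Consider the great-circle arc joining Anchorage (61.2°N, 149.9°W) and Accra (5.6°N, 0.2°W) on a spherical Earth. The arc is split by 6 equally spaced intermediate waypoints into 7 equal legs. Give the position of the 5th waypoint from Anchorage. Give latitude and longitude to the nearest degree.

The haversine formula gives a central angle δ ≈ 1.905 rad (109.2°) between the endpoints.
Interpolate at f = 5/7 with slerp weights a = sin((1−f)δ)/sin δ ≈ 0.548, b = sin(fδ)/sin δ ≈ 1.036.
p = a·p₁ + b·p₂ ≈ (0.802, -0.136, 0.582); φ = arcsin(p_z) ≈ 35.56°, λ = atan2(p_y, p_x) ≈ -9.63°.

≈ 36°N, 10°W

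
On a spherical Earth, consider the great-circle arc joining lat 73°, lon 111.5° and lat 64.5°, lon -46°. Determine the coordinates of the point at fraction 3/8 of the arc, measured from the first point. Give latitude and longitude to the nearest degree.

≈ lat 86°, lon 47°

Convert each endpoint to a unit vector on the sphere (x = cos φ cos λ, y = cos φ sin λ, z = sin φ).
The central angle between the endpoints is δ = arccos(p₁·p₂) ≈ 0.727 rad (41.7°).
Interpolate at f = 3/8 with slerp weights a = sin((1−f)δ)/sin δ ≈ 0.660, b = sin(fδ)/sin δ ≈ 0.405.
p = a·p₁ + b·p₂ ≈ (0.050, 0.054, 0.997); φ = arcsin(p_z) ≈ 85.76°, λ = atan2(p_y, p_x) ≈ 47.07°.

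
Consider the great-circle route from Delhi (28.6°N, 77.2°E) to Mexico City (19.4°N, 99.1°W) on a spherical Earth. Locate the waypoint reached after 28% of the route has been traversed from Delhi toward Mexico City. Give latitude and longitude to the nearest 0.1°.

Convert each endpoint to a unit vector on the sphere (x = cos φ cos λ, y = cos φ sin λ, z = sin φ).
The central angle between the endpoints is δ = arccos(p₁·p₂) ≈ 2.302 rad (131.9°).
Interpolate at f = 0.28 with slerp weights a = sin((1−f)δ)/sin δ ≈ 1.338, b = sin(fδ)/sin δ ≈ 0.807.
p = a·p₁ + b·p₂ ≈ (0.140, 0.394, 0.908); φ = arcsin(p_z) ≈ 65.28°, λ = atan2(p_y, p_x) ≈ 70.46°.

≈ 65.3°N, 70.5°E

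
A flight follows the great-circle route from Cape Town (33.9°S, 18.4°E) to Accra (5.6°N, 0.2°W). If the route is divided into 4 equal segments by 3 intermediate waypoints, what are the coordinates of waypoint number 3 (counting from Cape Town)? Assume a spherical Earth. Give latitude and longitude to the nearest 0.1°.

≈ (4.4°S, 4.0°E)

Convert each endpoint to a unit vector on the sphere (x = cos φ cos λ, y = cos φ sin λ, z = sin φ).
The central angle between the endpoints is δ = arccos(p₁·p₂) ≈ 0.755 rad (43.2°).
Interpolate at f = 3/4 with slerp weights a = sin((1−f)δ)/sin δ ≈ 0.274, b = sin(fδ)/sin δ ≈ 0.783.
p = a·p₁ + b·p₂ ≈ (0.995, 0.069, -0.076); φ = arcsin(p_z) ≈ -4.38°, λ = atan2(p_y, p_x) ≈ 3.97°.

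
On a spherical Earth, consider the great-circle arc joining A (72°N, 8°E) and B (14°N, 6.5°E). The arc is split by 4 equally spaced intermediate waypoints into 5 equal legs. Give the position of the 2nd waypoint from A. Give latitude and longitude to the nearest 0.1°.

≈ (48.8°N, 7.0°E)

Write both endpoints as unit vectors p₁, p₂ with components (cos φ cos λ, cos φ sin λ, sin φ).
The central angle between the endpoints is δ = arccos(p₁·p₂) ≈ 1.012 rad (58.0°).
Interpolate at f = 2/5 with slerp weights a = sin((1−f)δ)/sin δ ≈ 0.673, b = sin(fδ)/sin δ ≈ 0.465.
p = a·p₁ + b·p₂ ≈ (0.654, 0.080, 0.752); φ = arcsin(p_z) ≈ 48.80°, λ = atan2(p_y, p_x) ≈ 6.97°.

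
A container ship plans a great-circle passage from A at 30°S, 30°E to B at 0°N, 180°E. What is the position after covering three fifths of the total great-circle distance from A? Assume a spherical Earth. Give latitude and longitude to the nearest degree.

≈ 38°S, 136°E

From cos δ = sin φ₁ sin φ₂ + cos φ₁ cos φ₂ cos Δλ, the central angle is δ ≈ 2.419 rad (138.6°).
Interpolate at f = 3/5 with slerp weights a = sin((1−f)δ)/sin δ ≈ 1.245, b = sin(fδ)/sin δ ≈ 1.501.
p = a·p₁ + b·p₂ ≈ (-0.567, 0.539, -0.623); φ = arcsin(p_z) ≈ -38.50°, λ = atan2(p_y, p_x) ≈ 136.46°.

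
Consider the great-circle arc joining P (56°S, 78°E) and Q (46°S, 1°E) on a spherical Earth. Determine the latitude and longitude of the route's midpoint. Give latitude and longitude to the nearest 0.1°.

≈ (57.5°S, 34.6°E)

Convert each endpoint to a unit vector on the sphere (x = cos φ cos λ, y = cos φ sin λ, z = sin φ).
The central angle between the endpoints is δ = arccos(p₁·p₂) ≈ 0.818 rad (46.9°).
Interpolate at f = 1/2 with slerp weights a = sin((1−f)δ)/sin δ ≈ 0.545, b = sin(fδ)/sin δ ≈ 0.545.
p = a·p₁ + b·p₂ ≈ (0.442, 0.305, -0.844); φ = arcsin(p_z) ≈ -57.54°, λ = atan2(p_y, p_x) ≈ 34.59°.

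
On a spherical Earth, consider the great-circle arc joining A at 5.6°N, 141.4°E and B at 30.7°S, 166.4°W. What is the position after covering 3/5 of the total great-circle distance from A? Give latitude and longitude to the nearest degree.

Write both endpoints as unit vectors p₁, p₂ with components (cos φ cos λ, cos φ sin λ, sin φ).
The central angle between the endpoints is δ = arccos(p₁·p₂) ≈ 1.076 rad (61.7°).
Interpolate at f = 3/5 with slerp weights a = sin((1−f)δ)/sin δ ≈ 0.474, b = sin(fδ)/sin δ ≈ 0.684.
p = a·p₁ + b·p₂ ≈ (-0.940, 0.156, -0.303); φ = arcsin(p_z) ≈ -17.63°, λ = atan2(p_y, p_x) ≈ 170.57°.

≈ 18°S, 171°E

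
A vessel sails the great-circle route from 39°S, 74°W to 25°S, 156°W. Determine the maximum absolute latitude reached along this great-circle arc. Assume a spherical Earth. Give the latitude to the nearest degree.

≈ 42°S

The great circle lies in the plane with unit normal n̂ = (p₁ × p₂)/|p₁ × p₂|.
Here n̂_z ≈ -0.749; the vertex latitude is φ_max = arccos|n̂_z| ≈ 41.5°.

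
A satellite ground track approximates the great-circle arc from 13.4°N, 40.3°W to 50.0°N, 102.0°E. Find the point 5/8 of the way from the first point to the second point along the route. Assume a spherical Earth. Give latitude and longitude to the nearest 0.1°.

≈ 65.1°N, 25.5°E

From cos δ = sin φ₁ sin φ₂ + cos φ₁ cos φ₂ cos Δλ, the central angle is δ ≈ 1.894 rad (108.5°).
Interpolate at f = 5/8 with slerp weights a = sin((1−f)δ)/sin δ ≈ 0.687, b = sin(fδ)/sin δ ≈ 0.976.
p = a·p₁ + b·p₂ ≈ (0.380, 0.181, 0.907); φ = arcsin(p_z) ≈ 65.13°, λ = atan2(p_y, p_x) ≈ 25.54°.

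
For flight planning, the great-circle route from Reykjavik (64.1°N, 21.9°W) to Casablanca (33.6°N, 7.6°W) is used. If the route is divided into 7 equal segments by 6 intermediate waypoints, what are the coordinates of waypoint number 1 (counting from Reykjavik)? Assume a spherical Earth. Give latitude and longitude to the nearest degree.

The haversine formula gives a central angle δ ≈ 0.554 rad (31.7°) between the endpoints.
Interpolate at f = 1/7 with slerp weights a = sin((1−f)δ)/sin δ ≈ 0.869, b = sin(fδ)/sin δ ≈ 0.150.
p = a·p₁ + b·p₂ ≈ (0.476, -0.158, 0.865); φ = arcsin(p_z) ≈ 59.88°, λ = atan2(p_y, p_x) ≈ -18.37°.

≈ 60°N, 18°W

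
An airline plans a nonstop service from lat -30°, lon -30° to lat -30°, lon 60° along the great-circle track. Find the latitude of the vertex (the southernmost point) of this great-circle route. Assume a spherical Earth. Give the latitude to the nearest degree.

≈ -39°

The great circle lies in the plane with unit normal n̂ = (p₁ × p₂)/|p₁ × p₂|.
Here n̂_z ≈ +0.775; the vertex latitude is φ_max = arccos|n̂_z| ≈ 39.2°.
Check via Clairaut: cos φ_max = |cos φ₁| · sin C = cos(30.0°)·sin(116.6°) ≈ 0.775, again giving ≈ 39.2°.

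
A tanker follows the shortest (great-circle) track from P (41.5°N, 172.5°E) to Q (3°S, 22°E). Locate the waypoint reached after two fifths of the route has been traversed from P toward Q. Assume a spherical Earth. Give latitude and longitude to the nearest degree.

Write both endpoints as unit vectors p₁, p₂ with components (cos φ cos λ, cos φ sin λ, sin φ).
The central angle between the endpoints is δ = arccos(p₁·p₂) ≈ 2.326 rad (133.3°).
Interpolate at f = 2/5 with slerp weights a = sin((1−f)δ)/sin δ ≈ 1.353, b = sin(fδ)/sin δ ≈ 1.102.
p = a·p₁ + b·p₂ ≈ (0.016, 0.544, 0.839); φ = arcsin(p_z) ≈ 57.00°, λ = atan2(p_y, p_x) ≈ 88.36°.

≈ (57°N, 88°E)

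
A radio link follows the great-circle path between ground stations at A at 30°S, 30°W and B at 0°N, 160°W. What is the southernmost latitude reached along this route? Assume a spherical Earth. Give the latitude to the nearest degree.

≈ 37°S

The great circle lies in the plane with unit normal n̂ = (p₁ × p₂)/|p₁ × p₂|.
Here n̂_z ≈ -0.799; the vertex latitude is φ_max = arccos|n̂_z| ≈ 37.0°.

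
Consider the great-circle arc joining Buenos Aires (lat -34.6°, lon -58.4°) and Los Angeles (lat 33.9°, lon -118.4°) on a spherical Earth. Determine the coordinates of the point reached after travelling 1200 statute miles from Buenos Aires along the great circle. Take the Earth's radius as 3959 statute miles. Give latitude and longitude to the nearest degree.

Convert each endpoint to a unit vector on the sphere (x = cos φ cos λ, y = cos φ sin λ, z = sin φ).
The central angle between the endpoints is δ = arccos(p₁·p₂) ≈ 1.546 rad (88.6°). The total great-circle distance is δ·R ≈ 1.546 × 3959 ≈ 6120 mi, so the target fraction is f = 1200/6120 ≈ 0.196.
Interpolate at f ≈ 0.196 with slerp weights a = sin((1−f)δ)/sin δ ≈ 0.947, b = sin(fδ)/sin δ ≈ 0.299.
p = a·p₁ + b·p₂ ≈ (0.291, -0.882, -0.371); φ = arcsin(p_z) ≈ -21.79°, λ = atan2(p_y, p_x) ≈ -71.76°.

≈ lat -22°, lon -72°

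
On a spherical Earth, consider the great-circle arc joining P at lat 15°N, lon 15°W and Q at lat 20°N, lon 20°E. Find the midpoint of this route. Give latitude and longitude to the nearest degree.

≈ lat 18°N, lon 2°E

Convert each endpoint to a unit vector on the sphere (x = cos φ cos λ, y = cos φ sin λ, z = sin φ).
The central angle between the endpoints is δ = arccos(p₁·p₂) ≈ 0.588 rad (33.7°).
Interpolate at f = 1/2 with slerp weights a = sin((1−f)δ)/sin δ ≈ 0.522, b = sin(fδ)/sin δ ≈ 0.522.
p = a·p₁ + b·p₂ ≈ (0.949, 0.037, 0.314); φ = arcsin(p_z) ≈ 18.29°, λ = atan2(p_y, p_x) ≈ 2.25°.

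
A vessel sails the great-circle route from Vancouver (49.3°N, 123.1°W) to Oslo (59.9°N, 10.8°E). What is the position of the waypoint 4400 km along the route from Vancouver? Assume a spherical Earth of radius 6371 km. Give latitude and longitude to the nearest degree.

≈ 75°N, 46°W

From cos δ = sin φ₁ sin φ₂ + cos φ₁ cos φ₂ cos Δλ, the central angle is δ ≈ 1.127 rad (64.6°). The total great-circle distance is δ·R ≈ 1.127 × 6371 ≈ 7182 km, so the target fraction is f = 4400/7182 ≈ 0.613.
Interpolate at f ≈ 0.613 with slerp weights a = sin((1−f)δ)/sin δ ≈ 0.468, b = sin(fδ)/sin δ ≈ 0.705.
p = a·p₁ + b·p₂ ≈ (0.181, -0.189, 0.965); φ = arcsin(p_z) ≈ 74.82°, λ = atan2(p_y, p_x) ≈ -46.36°.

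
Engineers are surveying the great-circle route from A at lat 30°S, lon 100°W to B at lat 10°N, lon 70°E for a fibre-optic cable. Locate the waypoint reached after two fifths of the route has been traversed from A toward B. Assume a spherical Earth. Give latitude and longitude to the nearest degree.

≈ lat 66°S, lon 9°W

From cos δ = sin φ₁ sin φ₂ + cos φ₁ cos φ₂ cos Δλ, the central angle is δ ≈ 2.756 rad (157.9°).
Interpolate at f = 2/5 with slerp weights a = sin((1−f)δ)/sin δ ≈ 2.652, b = sin(fδ)/sin δ ≈ 2.375.
p = a·p₁ + b·p₂ ≈ (0.401, -0.064, -0.914); φ = arcsin(p_z) ≈ -66.03°, λ = atan2(p_y, p_x) ≈ -9.09°.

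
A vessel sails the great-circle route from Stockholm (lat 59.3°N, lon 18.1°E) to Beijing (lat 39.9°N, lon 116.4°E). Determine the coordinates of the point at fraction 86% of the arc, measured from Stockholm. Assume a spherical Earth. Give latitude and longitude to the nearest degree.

The haversine formula gives a central angle δ ≈ 1.053 rad (60.3°) between the endpoints.
Interpolate at f = 0.86 with slerp weights a = sin((1−f)δ)/sin δ ≈ 0.169, b = sin(fδ)/sin δ ≈ 0.905.
p = a·p₁ + b·p₂ ≈ (-0.227, 0.649, 0.726); φ = arcsin(p_z) ≈ 46.57°, λ = atan2(p_y, p_x) ≈ 109.26°.

≈ lat 47°N, lon 109°E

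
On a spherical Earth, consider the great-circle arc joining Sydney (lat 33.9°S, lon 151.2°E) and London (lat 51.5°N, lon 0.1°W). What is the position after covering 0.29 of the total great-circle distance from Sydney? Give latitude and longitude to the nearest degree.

≈ lat 2°N, lon 124°E

Write both endpoints as unit vectors p₁, p₂ with components (cos φ cos λ, cos φ sin λ, sin φ).
The central angle between the endpoints is δ = arccos(p₁·p₂) ≈ 2.668 rad (152.8°).
Interpolate at f = 0.29 with slerp weights a = sin((1−f)δ)/sin δ ≈ 2.077, b = sin(fδ)/sin δ ≈ 1.530.
p = a·p₁ + b·p₂ ≈ (-0.558, 0.829, 0.039); φ = arcsin(p_z) ≈ 2.25°, λ = atan2(p_y, p_x) ≈ 123.95°.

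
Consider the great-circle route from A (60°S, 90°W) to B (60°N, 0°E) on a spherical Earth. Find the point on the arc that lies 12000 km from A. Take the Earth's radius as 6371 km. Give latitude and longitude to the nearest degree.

Convert each endpoint to a unit vector on the sphere (x = cos φ cos λ, y = cos φ sin λ, z = sin φ).
The central angle between the endpoints is δ = arccos(p₁·p₂) ≈ 2.419 rad (138.6°). The total great-circle distance is δ·R ≈ 2.419 × 6371 ≈ 15411 km, so the target fraction is f = 12000/15411 ≈ 0.779.
Interpolate at f ≈ 0.779 with slerp weights a = sin((1−f)δ)/sin δ ≈ 0.771, b = sin(fδ)/sin δ ≈ 1.439.
p = a·p₁ + b·p₂ ≈ (0.719, -0.386, 0.578); φ = arcsin(p_z) ≈ 35.30°, λ = atan2(p_y, p_x) ≈ -28.20°.

≈ (35°N, 28°W)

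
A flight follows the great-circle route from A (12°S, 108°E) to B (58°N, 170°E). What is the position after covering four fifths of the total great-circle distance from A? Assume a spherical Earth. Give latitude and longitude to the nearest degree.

Convert each endpoint to a unit vector on the sphere (x = cos φ cos λ, y = cos φ sin λ, z = sin φ).
The central angle between the endpoints is δ = arccos(p₁·p₂) ≈ 1.504 rad (86.2°).
Interpolate at f = 4/5 with slerp weights a = sin((1−f)δ)/sin δ ≈ 0.297, b = sin(fδ)/sin δ ≈ 0.935.
p = a·p₁ + b·p₂ ≈ (-0.578, 0.362, 0.731); φ = arcsin(p_z) ≈ 47.00°, λ = atan2(p_y, p_x) ≈ 147.91°.

≈ (47°N, 148°E)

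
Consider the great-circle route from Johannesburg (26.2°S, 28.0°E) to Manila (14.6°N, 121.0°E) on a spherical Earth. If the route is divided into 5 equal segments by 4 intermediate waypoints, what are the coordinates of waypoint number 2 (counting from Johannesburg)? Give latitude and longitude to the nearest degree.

The haversine formula gives a central angle δ ≈ 1.728 rad (99.0°) between the endpoints.
Interpolate at f = 2/5 with slerp weights a = sin((1−f)δ)/sin δ ≈ 0.872, b = sin(fδ)/sin δ ≈ 0.645.
p = a·p₁ + b·p₂ ≈ (0.369, 0.903, -0.222); φ = arcsin(p_z) ≈ -12.83°, λ = atan2(p_y, p_x) ≈ 67.78°.

≈ 13°S, 68°E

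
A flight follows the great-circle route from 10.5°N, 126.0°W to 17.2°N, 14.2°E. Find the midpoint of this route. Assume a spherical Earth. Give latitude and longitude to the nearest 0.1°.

The haversine formula gives a central angle δ ≈ 2.302 rad (131.9°) between the endpoints.
Interpolate at f = 1/2 with slerp weights a = sin((1−f)δ)/sin δ ≈ 1.227, b = sin(fδ)/sin δ ≈ 1.227.
p = a·p₁ + b·p₂ ≈ (0.427, -0.688, 0.586); φ = arcsin(p_z) ≈ 35.90°, λ = atan2(p_y, p_x) ≈ -58.18°.

≈ 35.9°N, 58.2°W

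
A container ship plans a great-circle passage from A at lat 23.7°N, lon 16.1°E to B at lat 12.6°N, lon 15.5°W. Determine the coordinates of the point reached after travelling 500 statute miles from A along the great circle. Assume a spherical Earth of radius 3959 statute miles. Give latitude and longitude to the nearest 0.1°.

From cos δ = sin φ₁ sin φ₂ + cos φ₁ cos φ₂ cos Δλ, the central angle is δ ≈ 0.557 rad (31.9°). The total great-circle distance is δ·R ≈ 0.557 × 3959 ≈ 2206 mi, so the target fraction is f = 500/2206 ≈ 0.227.
Interpolate at f ≈ 0.227 with slerp weights a = sin((1−f)δ)/sin δ ≈ 0.790, b = sin(fδ)/sin δ ≈ 0.238.
p = a·p₁ + b·p₂ ≈ (0.919, 0.138, 0.369); φ = arcsin(p_z) ≈ 21.68°, λ = atan2(p_y, p_x) ≈ 8.57°.

≈ lat 21.7°N, lon 8.6°E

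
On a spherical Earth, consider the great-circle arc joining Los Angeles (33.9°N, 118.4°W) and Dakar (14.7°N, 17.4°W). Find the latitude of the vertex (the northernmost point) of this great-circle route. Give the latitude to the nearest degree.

The great circle lies in the plane with unit normal n̂ = (p₁ × p₂)/|p₁ × p₂|.
Here n̂_z ≈ +0.788; the vertex latitude is φ_max = arccos|n̂_z| ≈ 38.0°.
Check via Clairaut: cos φ_max = |cos φ₁| · sin C = cos(33.9°)·sin(71.7°) ≈ 0.788, again giving ≈ 38.0°.

≈ 38°N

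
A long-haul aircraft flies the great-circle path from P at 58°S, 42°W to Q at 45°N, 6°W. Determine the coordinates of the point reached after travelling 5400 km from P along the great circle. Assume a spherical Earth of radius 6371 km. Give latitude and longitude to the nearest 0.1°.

≈ 11.7°S, 22.5°W

Write both endpoints as unit vectors p₁, p₂ with components (cos φ cos λ, cos φ sin λ, sin φ).
The central angle between the endpoints is δ = arccos(p₁·p₂) ≈ 1.872 rad (107.2°). The total great-circle distance is δ·R ≈ 1.872 × 6371 ≈ 11925 km, so the target fraction is f = 5400/11925 ≈ 0.453.
Interpolate at f ≈ 0.453 with slerp weights a = sin((1−f)δ)/sin δ ≈ 0.895, b = sin(fδ)/sin δ ≈ 0.785.
p = a·p₁ + b·p₂ ≈ (0.904, -0.375, -0.204); φ = arcsin(p_z) ≈ -11.74°, λ = atan2(p_y, p_x) ≈ -22.53°.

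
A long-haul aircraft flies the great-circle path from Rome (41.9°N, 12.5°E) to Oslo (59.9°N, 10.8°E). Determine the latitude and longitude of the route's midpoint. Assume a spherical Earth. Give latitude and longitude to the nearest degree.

Convert each endpoint to a unit vector on the sphere (x = cos φ cos λ, y = cos φ sin λ, z = sin φ).
The central angle between the endpoints is δ = arccos(p₁·p₂) ≈ 0.315 rad (18.0°).
Interpolate at f = 1/2 with slerp weights a = sin((1−f)δ)/sin δ ≈ 0.506, b = sin(fδ)/sin δ ≈ 0.506.
p = a·p₁ + b·p₂ ≈ (0.617, 0.129, 0.776); φ = arcsin(p_z) ≈ 50.90°, λ = atan2(p_y, p_x) ≈ 11.82°.

≈ 51°N, 12°E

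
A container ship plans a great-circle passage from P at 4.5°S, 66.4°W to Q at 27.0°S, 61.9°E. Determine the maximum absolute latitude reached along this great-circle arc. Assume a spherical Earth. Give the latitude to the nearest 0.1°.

≈ 35.6°S

The great circle lies in the plane with unit normal n̂ = (p₁ × p₂)/|p₁ × p₂|.
Here n̂_z ≈ +0.813; the vertex latitude is φ_max = arccos|n̂_z| ≈ 35.6°.
Check via Clairaut: cos φ_max = |cos φ₁| · sin C = cos(4.5°)·sin(125.3°) ≈ 0.813, again giving ≈ 35.6°.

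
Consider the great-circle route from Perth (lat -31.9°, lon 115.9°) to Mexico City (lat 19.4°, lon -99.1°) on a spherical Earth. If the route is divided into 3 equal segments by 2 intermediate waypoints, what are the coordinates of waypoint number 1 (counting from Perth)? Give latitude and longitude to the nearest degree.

≈ lat -30°, lon 173°

Write both endpoints as unit vectors p₁, p₂ with components (cos φ cos λ, cos φ sin λ, sin φ).
The central angle between the endpoints is δ = arccos(p₁·p₂) ≈ 2.553 rad (146.3°).
Interpolate at f = 1/3 with slerp weights a = sin((1−f)δ)/sin δ ≈ 1.785, b = sin(fδ)/sin δ ≈ 1.353.
p = a·p₁ + b·p₂ ≈ (-0.864, 0.102, -0.494); φ = arcsin(p_z) ≈ -29.57°, λ = atan2(p_y, p_x) ≈ 173.23°.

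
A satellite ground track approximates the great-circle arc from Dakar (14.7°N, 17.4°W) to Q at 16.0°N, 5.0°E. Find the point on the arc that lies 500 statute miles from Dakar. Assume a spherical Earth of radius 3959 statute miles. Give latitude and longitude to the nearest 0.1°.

≈ 15.4°N, 9.9°W

Convert each endpoint to a unit vector on the sphere (x = cos φ cos λ, y = cos φ sin λ, z = sin φ).
The central angle between the endpoints is δ = arccos(p₁·p₂) ≈ 0.378 rad (21.6°). The total great-circle distance is δ·R ≈ 0.378 × 3959 ≈ 1495 mi, so the target fraction is f = 500/1495 ≈ 0.335.
Interpolate at f ≈ 0.335 with slerp weights a = sin((1−f)δ)/sin δ ≈ 0.674, b = sin(fδ)/sin δ ≈ 0.342.
p = a·p₁ + b·p₂ ≈ (0.950, -0.166, 0.265); φ = arcsin(p_z) ≈ 15.39°, λ = atan2(p_y, p_x) ≈ -9.94°.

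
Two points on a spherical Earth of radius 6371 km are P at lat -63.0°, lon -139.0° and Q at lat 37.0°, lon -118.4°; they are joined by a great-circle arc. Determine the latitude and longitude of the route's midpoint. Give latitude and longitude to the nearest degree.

From cos δ = sin φ₁ sin φ₂ + cos φ₁ cos φ₂ cos Δλ, the central angle is δ ≈ 1.769 rad (101.4°).
Interpolate at f = 1/2 with slerp weights a = sin((1−f)δ)/sin δ ≈ 0.789, b = sin(fδ)/sin δ ≈ 0.789.
p = a·p₁ + b·p₂ ≈ (-0.570, -0.789, -0.228); φ = arcsin(p_z) ≈ -13.19°, λ = atan2(p_y, p_x) ≈ -125.84°.

≈ lat -13°, lon -126°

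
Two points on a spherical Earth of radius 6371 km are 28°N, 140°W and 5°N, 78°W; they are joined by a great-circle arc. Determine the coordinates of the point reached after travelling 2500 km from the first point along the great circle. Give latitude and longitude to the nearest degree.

Write both endpoints as unit vectors p₁, p₂ with components (cos φ cos λ, cos φ sin λ, sin φ).
The central angle between the endpoints is δ = arccos(p₁·p₂) ≈ 1.100 rad (63.0°). The total great-circle distance is δ·R ≈ 1.100 × 6371 ≈ 7006 km, so the target fraction is f = 2500/7006 ≈ 0.357.
Interpolate at f ≈ 0.357 with slerp weights a = sin((1−f)δ)/sin δ ≈ 0.729, b = sin(fδ)/sin δ ≈ 0.429.
p = a·p₁ + b·p₂ ≈ (-0.404, -0.832, 0.380); φ = arcsin(p_z) ≈ 22.32°, λ = atan2(p_y, p_x) ≈ -115.92°.

≈ 22°N, 116°W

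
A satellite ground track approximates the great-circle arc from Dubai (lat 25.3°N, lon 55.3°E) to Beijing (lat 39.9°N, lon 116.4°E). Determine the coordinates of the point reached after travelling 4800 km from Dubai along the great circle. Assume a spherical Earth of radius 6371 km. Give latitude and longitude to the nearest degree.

≈ lat 40°N, lon 104°E

The haversine formula gives a central angle δ ≈ 0.916 rad (52.5°) between the endpoints. The total great-circle distance is δ·R ≈ 0.916 × 6371 ≈ 5833 km, so the target fraction is f = 4800/5833 ≈ 0.823.
Interpolate at f ≈ 0.823 with slerp weights a = sin((1−f)δ)/sin δ ≈ 0.204, b = sin(fδ)/sin δ ≈ 0.863.
p = a·p₁ + b·p₂ ≈ (-0.190, 0.744, 0.640); φ = arcsin(p_z) ≈ 39.83°, λ = atan2(p_y, p_x) ≈ 104.29°.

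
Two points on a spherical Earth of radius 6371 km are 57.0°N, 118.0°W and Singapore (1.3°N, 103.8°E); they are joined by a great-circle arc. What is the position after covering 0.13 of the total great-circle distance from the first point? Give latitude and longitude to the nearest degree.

Convert each endpoint to a unit vector on the sphere (x = cos φ cos λ, y = cos φ sin λ, z = sin φ).
The central angle between the endpoints is δ = arccos(p₁·p₂) ≈ 1.968 rad (112.8°).
Interpolate at f = 0.13 with slerp weights a = sin((1−f)δ)/sin δ ≈ 1.074, b = sin(fδ)/sin δ ≈ 0.274.
p = a·p₁ + b·p₂ ≈ (-0.340, -0.250, 0.907); φ = arcsin(p_z) ≈ 65.05°, λ = atan2(p_y, p_x) ≈ -143.69°.

≈ 65°N, 144°W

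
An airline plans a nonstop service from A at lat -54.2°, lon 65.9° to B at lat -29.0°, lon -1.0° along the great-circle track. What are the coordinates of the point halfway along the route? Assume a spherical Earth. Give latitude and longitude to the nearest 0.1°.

Write both endpoints as unit vectors p₁, p₂ with components (cos φ cos λ, cos φ sin λ, sin φ).
The central angle between the endpoints is δ = arccos(p₁·p₂) ≈ 0.935 rad (53.6°).
Interpolate at f = 1/2 with slerp weights a = sin((1−f)δ)/sin δ ≈ 0.560, b = sin(fδ)/sin δ ≈ 0.560.
p = a·p₁ + b·p₂ ≈ (0.624, 0.291, -0.726); φ = arcsin(p_z) ≈ -46.53°, λ = atan2(p_y, p_x) ≈ 24.98°.

≈ lat -46.5°, lon 25.0°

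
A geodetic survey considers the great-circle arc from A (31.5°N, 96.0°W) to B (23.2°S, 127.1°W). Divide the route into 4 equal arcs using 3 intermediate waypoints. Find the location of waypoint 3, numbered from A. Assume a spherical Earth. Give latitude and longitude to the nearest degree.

≈ (10°S, 119°W)

Write both endpoints as unit vectors p₁, p₂ with components (cos φ cos λ, cos φ sin λ, sin φ).
The central angle between the endpoints is δ = arccos(p₁·p₂) ≈ 1.087 rad (62.3°).
Interpolate at f = 3/4 with slerp weights a = sin((1−f)δ)/sin δ ≈ 0.303, b = sin(fδ)/sin δ ≈ 0.822.
p = a·p₁ + b·p₂ ≈ (-0.483, -0.860, -0.165); φ = arcsin(p_z) ≈ -9.53°, λ = atan2(p_y, p_x) ≈ -119.32°.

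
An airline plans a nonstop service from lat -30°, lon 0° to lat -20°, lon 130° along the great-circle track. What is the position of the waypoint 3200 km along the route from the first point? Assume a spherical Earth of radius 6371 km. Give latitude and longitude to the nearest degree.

The haversine formula gives a central angle δ ≈ 1.931 rad (110.6°) between the endpoints. The total great-circle distance is δ·R ≈ 1.931 × 6371 ≈ 12300 km, so the target fraction is f = 3200/12300 ≈ 0.260.
Interpolate at f ≈ 0.260 with slerp weights a = sin((1−f)δ)/sin δ ≈ 1.058, b = sin(fδ)/sin δ ≈ 0.514.
p = a·p₁ + b·p₂ ≈ (0.605, 0.370, -0.705); φ = arcsin(p_z) ≈ -44.81°, λ = atan2(p_y, p_x) ≈ 31.46°.

≈ lat -45°, lon 31°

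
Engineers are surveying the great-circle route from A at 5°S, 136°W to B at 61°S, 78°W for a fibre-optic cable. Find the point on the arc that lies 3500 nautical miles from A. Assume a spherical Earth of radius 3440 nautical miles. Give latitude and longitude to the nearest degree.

≈ 54°S, 97°W

The haversine formula gives a central angle δ ≈ 1.232 rad (70.6°) between the endpoints. The total great-circle distance is δ·R ≈ 1.232 × 3440 ≈ 4239 nmi, so the target fraction is f = 3500/4239 ≈ 0.826.
Interpolate at f ≈ 0.826 with slerp weights a = sin((1−f)δ)/sin δ ≈ 0.226, b = sin(fδ)/sin δ ≈ 0.902.
p = a·p₁ + b·p₂ ≈ (-0.071, -0.584, -0.809); φ = arcsin(p_z) ≈ -53.96°, λ = atan2(p_y, p_x) ≈ -96.93°.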